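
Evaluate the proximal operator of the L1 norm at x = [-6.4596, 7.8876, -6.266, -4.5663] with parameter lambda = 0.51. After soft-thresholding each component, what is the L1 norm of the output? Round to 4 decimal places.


Soft-thresholding with lambda = 0.51:
prox(-6.4596) = sign(-6.4596)*max(|-6.4596| - 0.51, 0) = -5.9496
prox(7.8876) = sign(7.8876)*max(|7.8876| - 0.51, 0) = 7.3776
prox(-6.266) = sign(-6.266)*max(|-6.266| - 0.51, 0) = -5.756
prox(-4.5663) = sign(-4.5663)*max(|-4.5663| - 0.51, 0) = -4.0563
prox(x) = [-5.9496, 7.3776, -5.756, -4.0563]
||prox(x)||_1 = 5.9496 + 7.3776 + 5.756 + 4.0563 = 23.1395


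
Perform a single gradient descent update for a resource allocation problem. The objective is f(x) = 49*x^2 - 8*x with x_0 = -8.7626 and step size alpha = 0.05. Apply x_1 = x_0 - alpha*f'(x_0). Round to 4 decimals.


We compute the gradient at x_0 and apply the update.
f'(x) = 98*x - 8
f'(-8.7626) = 98*-8.7626 - 8 = -866.7348
x_1 = -8.7626 - 0.05*-866.7348 = 34.5741


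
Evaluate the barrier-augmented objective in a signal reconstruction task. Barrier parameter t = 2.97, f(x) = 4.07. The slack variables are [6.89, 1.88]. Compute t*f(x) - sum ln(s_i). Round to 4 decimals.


Step 1: Compute log-barrier.
ln values: [1.9301, 0.6313]
phi = -(1.9301 + 0.6313) = -2.5613
Step 2: Compute augmented objective.
t*f(x) = 2.97*4.07 = 12.0879
Total = 12.0879 - 2.5613 = 9.5266


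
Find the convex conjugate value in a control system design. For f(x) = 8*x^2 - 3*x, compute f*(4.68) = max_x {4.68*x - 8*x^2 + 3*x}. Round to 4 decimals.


f*(y) = sup_x {y*x - a*x^2 - b*x} = sup_x {(y-b)*x - a*x^2}
FOC: (y - b) - 2a*x = 0 => x* = (y - b)/(2a)
x* = (4.68 + 3)/(2*8) = 0.48
f*(4.68) = (y-b)^2/(4a) = (4.68 + 3)^2/(4*8)
= 58.9824/32 = 1.8432


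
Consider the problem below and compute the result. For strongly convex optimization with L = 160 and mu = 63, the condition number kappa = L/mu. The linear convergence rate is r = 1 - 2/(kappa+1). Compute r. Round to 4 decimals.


Step 1: Compute the condition number.
kappa = L/mu = 160/63 = 2.5397
Step 2: Compute the convergence rate.
r = 1 - 2/(kappa + 1) = 1 - 2*mu/(L + mu) = (L - mu)/(L + mu) = 97/223 = 0.435


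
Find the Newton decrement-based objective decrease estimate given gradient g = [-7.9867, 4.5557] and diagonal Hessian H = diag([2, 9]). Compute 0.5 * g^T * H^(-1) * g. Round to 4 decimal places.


Step 1: H is diagonal, so H^(-1) * g = [-3.9934, 0.5062].
Step 2: g^T H^(-1) g = sum_i g_i^2 / H_ii
  = (-7.9867)^2/2 + (4.5557)^2/9
  = 31.8937 + 2.306 = 34.1997
Step 3: Objective decrease = 0.5 * g^T H^(-1) g = 17.0999


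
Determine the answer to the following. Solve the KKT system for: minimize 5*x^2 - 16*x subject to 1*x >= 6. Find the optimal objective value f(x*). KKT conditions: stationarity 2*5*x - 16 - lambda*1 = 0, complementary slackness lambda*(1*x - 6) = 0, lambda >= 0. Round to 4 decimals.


Step 1: Try lambda = 0 (constraint inactive).
x_unc = 16/(2*5) = 1.6
Check: 1*1.6 = 1.6 < 6 -- violated!
Step 2: Constraint must be active: 1*x = 6
x* = 6/1 = 6.0
lambda = (2*5*6.0 - 16)/1 = 44.0
Step 3: Compute optimal value.
f(x*) = 5*6.0^2 - 16*6.0 = 84.0


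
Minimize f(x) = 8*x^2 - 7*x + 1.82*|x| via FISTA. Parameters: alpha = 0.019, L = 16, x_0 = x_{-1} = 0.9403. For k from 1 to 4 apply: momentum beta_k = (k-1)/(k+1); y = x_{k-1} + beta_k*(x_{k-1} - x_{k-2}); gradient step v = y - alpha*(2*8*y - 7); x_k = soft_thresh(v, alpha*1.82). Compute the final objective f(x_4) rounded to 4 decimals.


FISTA on f(x) = 8*x^2 - 7*x + 1.82*|x|
L = 16, alpha = 0.019
Iteration 1: beta = 0.0, y = 0.9403 + 0.0*(0.9403 - 0.9403) = 0.9403
  grad(y) = 8.0448, v = y - alpha*grad = 0.7874
  prox(v) = soft_thresh(0.7874, 0.0346) = 0.7529
Iteration 2: beta = 0.3333, y = 0.7529 + 0.3333*(0.7529 - 0.9403) = 0.6904
  grad(y) = 4.0463, v = y - alpha*grad = 0.6135
  prox(v) = soft_thresh(0.6135, 0.0346) = 0.5789
Iteration 3: beta = 0.5, y = 0.5789 + 0.5*(0.5789 - 0.7529) = 0.492
  grad(y) = 0.8714, v = y - alpha*grad = 0.4754
  prox(v) = soft_thresh(0.4754, 0.0346) = 0.4408
Iteration 4: beta = 0.6, y = 0.4408 + 0.6*(0.4408 - 0.5789) = 0.358
  grad(y) = -1.2726, v = y - alpha*grad = 0.3821
  prox(v) = soft_thresh(0.3821, 0.0346) = 0.3476
f(x_4) = 8*0.3476^2 - 7*0.3476 + 1.82*|0.3476| = -0.834


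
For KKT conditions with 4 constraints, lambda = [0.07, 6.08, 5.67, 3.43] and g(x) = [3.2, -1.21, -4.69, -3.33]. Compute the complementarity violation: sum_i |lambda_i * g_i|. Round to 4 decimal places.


KKT complementary slackness check:
lambda_1 * g_1 = 0.07 * 3.2 = 0.224
lambda_2 * g_2 = 6.08 * -1.21 = -7.3568
lambda_3 * g_3 = 5.67 * -4.69 = -26.5923
lambda_4 * g_4 = 3.43 * -3.33 = -11.4219
Total violation = 0.224 + 7.3568 + 26.5923 + 11.4219 = 45.595


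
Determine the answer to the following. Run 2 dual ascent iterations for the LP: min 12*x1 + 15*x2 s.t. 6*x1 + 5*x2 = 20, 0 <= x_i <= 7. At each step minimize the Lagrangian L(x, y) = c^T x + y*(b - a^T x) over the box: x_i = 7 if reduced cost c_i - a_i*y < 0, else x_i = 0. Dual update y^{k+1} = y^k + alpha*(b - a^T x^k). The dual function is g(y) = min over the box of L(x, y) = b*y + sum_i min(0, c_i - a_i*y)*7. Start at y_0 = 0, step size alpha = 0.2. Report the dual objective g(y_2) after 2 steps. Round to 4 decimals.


Dual ascent for LP: min 12*x1 + 15*x2, 6*x1 + 5*x2 = 20, 0 <= x_i <= 7
Step 1: y^k = 0.0, reduced costs: (12.0, 15.0)
  x^k = (0.0, 0.0), subgradient = b - a^T x = 20.0
  y^{k+1} = 0.0 + 0.2*20.0 = 4.0
Step 2: y^k = 4.0, reduced costs: (-12.0, -5.0)
  x^k = (7.0, 7.0), subgradient = b - a^T x = -57.0
  y^{k+1} = 4.0 + 0.2*-57.0 = -7.4
Dual objective at y_2 = -7.4: reduced costs (56.4, 52.0), box minimizer x = (0.0, 0.0)
g(y_2) = b*y + (c1 - a1*y)*x1 + (c2 - a2*y)*x2 = 20*(-7.4) + 56.4*0.0 + 52.0*0.0 = -148.0 + 0.0 + 0.0 = -148.0


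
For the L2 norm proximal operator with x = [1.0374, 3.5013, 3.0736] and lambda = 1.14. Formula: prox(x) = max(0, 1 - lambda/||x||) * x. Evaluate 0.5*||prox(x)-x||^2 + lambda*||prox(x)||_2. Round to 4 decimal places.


Step 1: Compute ||x||.
||x|| = 4.7731
Step 2: Compute scaling factor.
scale = max(0, 1 - 1.14/4.7731) = 0.7612
Step 3: prox(x) = [0.7896, 2.6651, 2.3395]
||prox(x)|| = 3.6331
Step 4: Proximal objective.
0.5*||prox-x||^2 = 0.6498
lambda*||prox|| = 4.1417
Total = 4.7915


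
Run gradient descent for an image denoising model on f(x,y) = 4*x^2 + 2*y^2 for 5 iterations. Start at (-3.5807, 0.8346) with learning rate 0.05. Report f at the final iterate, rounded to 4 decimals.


Gradient descent on f(x,y) = 4*x^2 + 2*y^2.
Starting point: (-3.5807, 0.8346), alpha = 0.05
Step 1: grad_x = 2*4*-3.5807 = -28.6456, grad_y = 2*2*0.8346 = 3.3384
  x_1 = -3.5807 - 0.05*-28.6456 = -2.1484
  y_1 = 0.8346 - 0.05*3.3384 = 0.6677
Step 2: grad_x = 2*4*-2.1484 = -17.1874, grad_y = 2*2*0.6677 = 2.6707
  x_2 = -2.1484 - 0.05*-17.1874 = -1.2891
  y_2 = 0.6677 - 0.05*2.6707 = 0.5341
Step 3: grad_x = 2*4*-1.2891 = -10.3124, grad_y = 2*2*0.5341 = 2.1366
  x_3 = -1.2891 - 0.05*-10.3124 = -0.7734
  y_3 = 0.5341 - 0.05*2.1366 = 0.4273
Step 4: grad_x = 2*4*-0.7734 = -6.1874, grad_y = 2*2*0.4273 = 1.7093
  x_4 = -0.7734 - 0.05*-6.1874 = -0.4641
  y_4 = 0.4273 - 0.05*1.7093 = 0.3419
Step 5: grad_x = 2*4*-0.4641 = -3.7125, grad_y = 2*2*0.3419 = 1.3674
  x_5 = -0.4641 - 0.05*-3.7125 = -0.2784
  y_5 = 0.3419 - 0.05*1.3674 = 0.2735
f(-0.2784, 0.2735) = 4*(-0.2784)^2 + 2*0.2735^2 = 0.4597


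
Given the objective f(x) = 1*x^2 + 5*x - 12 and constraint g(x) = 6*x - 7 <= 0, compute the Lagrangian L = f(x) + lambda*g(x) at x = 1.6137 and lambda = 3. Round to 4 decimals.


Step 1: Evaluate f(x).
f(1.6137) = 1*1.6137^2 + 5*1.6137 - 12 = -1.3275
Step 2: Evaluate g(x).
g(1.6137) = 6*1.6137 - 7 = 2.6822
Step 3: Compute Lagrangian.
L = -1.3275 + 3*2.6822 = 6.7191


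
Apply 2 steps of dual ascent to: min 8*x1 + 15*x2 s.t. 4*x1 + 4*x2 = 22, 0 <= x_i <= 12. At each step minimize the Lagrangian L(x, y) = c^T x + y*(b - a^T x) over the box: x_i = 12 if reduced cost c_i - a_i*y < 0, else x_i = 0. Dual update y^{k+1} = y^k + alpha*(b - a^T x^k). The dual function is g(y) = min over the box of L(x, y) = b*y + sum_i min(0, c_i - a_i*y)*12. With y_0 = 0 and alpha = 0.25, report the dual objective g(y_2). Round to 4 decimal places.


Dual ascent for LP: min 8*x1 + 15*x2, 4*x1 + 4*x2 = 22, 0 <= x_i <= 12
Step 1: y^k = 0.0, reduced costs: (8.0, 15.0)
  x^k = (0.0, 0.0), subgradient = b - a^T x = 22.0
  y^{k+1} = 0.0 + 0.25*22.0 = 5.5
Step 2: y^k = 5.5, reduced costs: (-14.0, -7.0)
  x^k = (12.0, 12.0), subgradient = b - a^T x = -74.0
  y^{k+1} = 5.5 + 0.25*-74.0 = -13.0
Dual objective at y_2 = -13.0: reduced costs (60.0, 67.0), box minimizer x = (0.0, 0.0)
g(y_2) = b*y + (c1 - a1*y)*x1 + (c2 - a2*y)*x2 = 22*(-13.0) + 60.0*0.0 + 67.0*0.0 = -286.0 + 0.0 + 0.0 = -286.0


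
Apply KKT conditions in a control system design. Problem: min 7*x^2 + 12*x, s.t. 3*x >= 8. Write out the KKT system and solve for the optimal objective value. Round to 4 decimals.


Step 1: Try lambda = 0 (constraint inactive).
x_unc = -12/(2*7) = -0.8571
Check: 3*-0.8571 = -2.5713 < 8 -- violated!
Step 2: Constraint must be active: 3*x = 8
x* = 8/3 = 2.6667 (rounded; the exact value 8/3 is used below)
lambda = (2*7*(8/3) + 12)/3 = 16.4444
Step 3: Compute optimal value.
f(x*) = 7*(8/3)^2 + 12*(8/3) = 81.7778


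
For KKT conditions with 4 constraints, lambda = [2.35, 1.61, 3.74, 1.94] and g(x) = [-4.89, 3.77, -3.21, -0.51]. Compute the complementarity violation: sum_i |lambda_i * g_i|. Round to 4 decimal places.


KKT complementary slackness check:
lambda_1 * g_1 = 2.35 * -4.89 = -11.4915
lambda_2 * g_2 = 1.61 * 3.77 = 6.0697
lambda_3 * g_3 = 3.74 * -3.21 = -12.0054
lambda_4 * g_4 = 1.94 * -0.51 = -0.9894
Total violation = 11.4915 + 6.0697 + 12.0054 + 0.9894 = 30.556


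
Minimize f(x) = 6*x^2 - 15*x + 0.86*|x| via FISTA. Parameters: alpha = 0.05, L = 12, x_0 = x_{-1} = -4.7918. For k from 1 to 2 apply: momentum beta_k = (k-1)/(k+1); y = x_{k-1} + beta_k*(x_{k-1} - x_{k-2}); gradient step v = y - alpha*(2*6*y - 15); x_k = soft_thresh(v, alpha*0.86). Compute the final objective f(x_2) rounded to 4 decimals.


FISTA on f(x) = 6*x^2 - 15*x + 0.86*|x|
L = 12, alpha = 0.05
Iteration 1: beta = 0.0, y = -4.7918 + 0.0*(-4.7918 + 4.7918) = -4.7918
  grad(y) = -72.5016, v = y - alpha*grad = -1.1667
  prox(v) = soft_thresh(-1.1667, 0.043) = -1.1237
Iteration 2: beta = 0.3333, y = -1.1237 + 0.3333*(-1.1237 + 4.7918) = 0.099
  grad(y) = -13.8123, v = y - alpha*grad = 0.7896
  prox(v) = soft_thresh(0.7896, 0.043) = 0.7466
f(x_2) = 6*0.7466^2 - 15*0.7466 + 0.86*|0.7466| = -7.2124


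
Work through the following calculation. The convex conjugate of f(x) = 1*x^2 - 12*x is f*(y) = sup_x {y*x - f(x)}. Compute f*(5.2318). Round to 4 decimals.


f*(y) = sup_x {y*x - a*x^2 - b*x} = sup_x {(y-b)*x - a*x^2}
FOC: (y - b) - 2a*x = 0 => x* = (y - b)/(2a)
x* = (5.2318 + 12)/(2*1) = 8.6159
f*(5.2318) = (y-b)^2/(4a) = (5.2318 + 12)^2/(4*1)
= 296.9349/4 = 74.2337


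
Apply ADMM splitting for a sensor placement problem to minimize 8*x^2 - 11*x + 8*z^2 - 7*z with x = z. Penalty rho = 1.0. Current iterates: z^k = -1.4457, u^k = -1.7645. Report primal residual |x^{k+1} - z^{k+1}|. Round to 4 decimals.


ADMM iteration with rho = 1.0, z^k = -1.4457, u^k = -1.7645
Step 1: x-update.
Minimize 8*x^2 - 11*x + (1.0/2)*(x + 1.4457 - 1.7645)^2
FOC: (2*8 + 1.0)*x = 11 + 1.0*(-1.4457 + 1.7645)
x^{k+1} = 0.6658
Step 2: z-update.
Minimize 8*z^2 - 7*z + (1.0/2)*(0.6658 - z - 1.7645)^2
FOC: (2*8 + 1.0)*z = 7 + 1.0*(0.6658 - 1.7645)
z^{k+1} = 0.3471
Step 3: u-update.
u^{k+1} = -1.7645 + 0.6658 - 0.3471 = -1.4458
Step 4: Primal residual = |0.6658 - 0.3471| = 0.3187


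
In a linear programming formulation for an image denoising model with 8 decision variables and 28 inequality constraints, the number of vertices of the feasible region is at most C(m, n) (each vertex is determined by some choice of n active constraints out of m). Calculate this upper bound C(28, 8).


Each vertex corresponds to some choice of n active constraints out of m, so the number of vertices is at most C(m, n) = m! / (n!(m-n)!).
m = 28, n = 8
Numerator: 28 * 27 * 26 * 25 * 24 * 23 * 22 * 21
Denominator: 8! = 40320
C(28, 8) = 3108105


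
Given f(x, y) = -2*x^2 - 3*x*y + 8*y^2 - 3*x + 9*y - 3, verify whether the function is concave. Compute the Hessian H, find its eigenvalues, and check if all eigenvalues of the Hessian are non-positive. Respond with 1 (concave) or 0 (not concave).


The Hessian of f(x,y) = -2*x^2 - 3*x*y + 8*y^2 - 3*x + 9*y - 3 is:
H = [[-4, -3], [-3, 16]]
Trace = -4 + 16 = 12
Determinant = -4*16 - (-3)^2 = -73
Discriminant = (12)^2 - 4*-73 = 436.0
Eigenvalues: lambda_1 = -4.4403, lambda_2 = 16.4403
The function is not concave.

0


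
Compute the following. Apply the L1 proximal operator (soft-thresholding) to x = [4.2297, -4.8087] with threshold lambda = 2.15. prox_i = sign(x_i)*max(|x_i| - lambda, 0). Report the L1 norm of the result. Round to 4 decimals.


Soft-thresholding with lambda = 2.15:
prox(4.2297) = sign(4.2297)*max(|4.2297| - 2.15, 0) = 2.0797
prox(-4.8087) = sign(-4.8087)*max(|-4.8087| - 2.15, 0) = -2.6587
prox(x) = [2.0797, -2.6587]
||prox(x)||_1 = 2.0797 + 2.6587 = 4.7384


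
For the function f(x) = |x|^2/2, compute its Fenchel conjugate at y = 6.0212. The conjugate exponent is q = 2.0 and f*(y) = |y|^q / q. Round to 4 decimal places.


The conjugate exponent q satisfies 1/p + 1/q = 1.
p = 2, so q = 2/(2 - 1) = 2.0
|y|^q = 6.0212^2.0 = 36.2548
f*(6.0212) = 36.2548 / 2.0 = 18.1274


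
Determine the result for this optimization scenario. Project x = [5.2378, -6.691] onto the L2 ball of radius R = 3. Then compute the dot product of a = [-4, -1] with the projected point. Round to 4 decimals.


Step 1: Compute ||x|| (intermediates to 6 decimals).
||x|| = sqrt(5.2378^2 + (-6.691)^2) = 8.497295
Step 2: Project.
Since ||x|| > R, scale = R/||x|| = 3/8.497295 = 0.353054, proj(x) = scale * x
proj(x) = [1.849226, -2.362284]
Step 3: Dot product.
a^T * proj(x) = -4*1.849226 - 1*(-2.362284) = -5.0346


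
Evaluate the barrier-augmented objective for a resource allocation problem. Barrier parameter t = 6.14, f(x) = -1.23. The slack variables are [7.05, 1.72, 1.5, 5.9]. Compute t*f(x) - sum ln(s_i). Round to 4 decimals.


Step 1: Compute log-barrier.
ln values: [1.953, 0.5423, 0.4055, 1.775]
phi = -(1.953 + 0.5423 + 0.4055 + 1.775) = -4.6758
Step 2: Compute augmented objective.
t*f(x) = 6.14*-1.23 = -7.5522
Total = -7.5522 - 4.6758 = -12.228


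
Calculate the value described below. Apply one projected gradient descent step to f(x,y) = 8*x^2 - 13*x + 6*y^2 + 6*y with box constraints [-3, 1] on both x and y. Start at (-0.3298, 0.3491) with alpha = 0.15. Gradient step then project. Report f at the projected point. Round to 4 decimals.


Step 1: Compute gradient at (-0.3298, 0.3491).
grad_x = 2*8*-0.3298 - 13 = -18.2768
grad_y = 2*6*0.3491 + 6 = 10.1892
Step 2: Gradient step.
x_raw = -0.3298 - 0.15*-18.2768 = 2.4117
y_raw = 0.3491 - 0.15*10.1892 = -1.1793
Step 3: Project onto [-3, 1].
x_proj = clip(2.4117) = 1.0
y_proj = clip(-1.1793) = -1.1793
Step 4: Evaluate f.
f(1.0, -1.1793) = -3.7315


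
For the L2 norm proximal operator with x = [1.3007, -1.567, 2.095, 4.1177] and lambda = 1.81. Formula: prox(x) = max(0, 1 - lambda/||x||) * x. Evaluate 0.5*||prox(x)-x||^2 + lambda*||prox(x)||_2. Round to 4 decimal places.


Step 1: Compute ||x||.
||x|| = 5.0489
Step 2: Compute scaling factor.
scale = max(0, 1 - 1.81/5.0489) = 0.6415
Step 3: prox(x) = [0.8344, -1.0052, 1.344, 2.6415]
||prox(x)|| = 3.2389
Step 4: Proximal objective.
0.5*||prox-x||^2 = 1.6381
lambda*||prox|| = 5.8624
Total = 7.5005


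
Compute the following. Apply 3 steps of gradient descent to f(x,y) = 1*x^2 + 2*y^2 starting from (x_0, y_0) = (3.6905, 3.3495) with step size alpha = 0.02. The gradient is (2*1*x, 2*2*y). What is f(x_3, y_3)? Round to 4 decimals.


Gradient descent on f(x,y) = 1*x^2 + 2*y^2.
Starting point: (3.6905, 3.3495), alpha = 0.02
Step 1: grad_x = 2*1*3.6905 = 7.381, grad_y = 2*2*3.3495 = 13.398
  x_1 = 3.6905 - 0.02*7.381 = 3.5429
  y_1 = 3.3495 - 0.02*13.398 = 3.0815
Step 2: grad_x = 2*1*3.5429 = 7.0858, grad_y = 2*2*3.0815 = 12.3262
  x_2 = 3.5429 - 0.02*7.0858 = 3.4012
  y_2 = 3.0815 - 0.02*12.3262 = 2.835
Step 3: grad_x = 2*1*3.4012 = 6.8023, grad_y = 2*2*2.835 = 11.3401
  x_3 = 3.4012 - 0.02*6.8023 = 3.2651
  y_3 = 2.835 - 0.02*11.3401 = 2.6082
f(3.2651, 2.6082) = 1*3.2651^2 + 2*2.6082^2 = 24.2666


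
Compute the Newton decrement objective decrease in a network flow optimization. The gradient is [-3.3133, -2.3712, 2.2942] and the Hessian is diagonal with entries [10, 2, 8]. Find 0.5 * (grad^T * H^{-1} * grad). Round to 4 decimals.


Step 1: H is diagonal, so H^(-1) * g = [-0.3313, -1.1856, 0.2868].
Step 2: g^T H^(-1) g = sum_i g_i^2 / H_ii
  = (-3.3133)^2/10 + (-2.3712)^2/2 + (2.2942)^2/8
  = 1.0978 + 2.8113 + 0.6579 = 4.567
Step 3: Objective decrease = 0.5 * g^T H^(-1) g = 2.2835


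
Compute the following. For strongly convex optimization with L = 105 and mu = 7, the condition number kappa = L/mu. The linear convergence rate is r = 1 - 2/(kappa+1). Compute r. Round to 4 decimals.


Step 1: Compute the condition number.
kappa = L/mu = 105/7 = 15.0
Step 2: Compute the convergence rate.
r = 1 - 2/(kappa + 1) = 1 - 2*mu/(L + mu) = (L - mu)/(L + mu) = 98/112 = 0.875


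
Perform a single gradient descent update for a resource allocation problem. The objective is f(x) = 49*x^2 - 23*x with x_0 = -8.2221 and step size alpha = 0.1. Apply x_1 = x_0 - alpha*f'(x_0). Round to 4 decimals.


We compute the gradient at x_0 and apply the update.
f'(x) = 98*x - 23
f'(-8.2221) = 98*-8.2221 - 23 = -828.7658
x_1 = -8.2221 - 0.1*-828.7658 = 74.6545


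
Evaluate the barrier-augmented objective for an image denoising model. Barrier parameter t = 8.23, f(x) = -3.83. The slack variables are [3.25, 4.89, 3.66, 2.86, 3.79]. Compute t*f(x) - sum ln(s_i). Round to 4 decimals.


Step 1: Compute log-barrier.
ln values: [1.1787, 1.5872, 1.2975, 1.0508, 1.3324]
phi = -(1.1787 + 1.5872 + 1.2975 + 1.0508 + 1.3324) = -6.4465
Step 2: Compute augmented objective.
t*f(x) = 8.23*-3.83 = -31.5209
Total = -31.5209 - 6.4465 = -37.9674


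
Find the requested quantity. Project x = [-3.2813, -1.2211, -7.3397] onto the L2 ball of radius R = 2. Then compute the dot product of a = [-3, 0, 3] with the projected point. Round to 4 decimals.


Step 1: Compute ||x|| (intermediates to 6 decimals).
||x|| = sqrt((-3.2813)^2 + (-1.2211)^2 + (-7.3397)^2) = 8.131987
Step 2: Project.
Since ||x|| > R, scale = R/||x|| = 2/8.131987 = 0.245942, proj(x) = scale * x
proj(x) = [-0.807009, -0.30032, -1.80514]
Step 3: Dot product.
a^T * proj(x) = -3*(-0.807009) + 0*(-0.30032) + 3*(-1.80514) = -2.9944


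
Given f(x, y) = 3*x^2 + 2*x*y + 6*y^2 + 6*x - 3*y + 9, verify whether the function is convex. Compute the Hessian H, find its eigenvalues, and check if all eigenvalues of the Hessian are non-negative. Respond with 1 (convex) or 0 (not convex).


The Hessian of f(x,y) = 3*x^2 + 2*x*y + 6*y^2 + 6*x - 3*y + 9 is:
H = [[6, 2], [2, 12]]
Trace = 6 + 12 = 18
Determinant = 6*12 - (2)^2 = 68
Discriminant = (18)^2 - 4*68 = 52.0
Eigenvalues: lambda_1 = 5.3944, lambda_2 = 12.6056
The function is convex.

1


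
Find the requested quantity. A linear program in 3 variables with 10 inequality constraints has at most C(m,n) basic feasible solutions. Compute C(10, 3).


Each vertex corresponds to some choice of n active constraints out of m, so the number of vertices is at most C(m, n) = m! / (n!(m-n)!).
m = 10, n = 3
Numerator: 10 * 9 * 8
Denominator: 3! = 6
C(10, 3) = 120


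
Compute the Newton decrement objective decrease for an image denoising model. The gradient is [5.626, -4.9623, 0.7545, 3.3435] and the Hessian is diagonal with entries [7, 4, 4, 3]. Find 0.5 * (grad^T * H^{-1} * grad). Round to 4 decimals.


Step 1: H is diagonal, so H^(-1) * g = [0.8037, -1.2406, 0.1886, 1.1145].
Step 2: g^T H^(-1) g = sum_i g_i^2 / H_ii
  = (5.626)^2/7 + (-4.9623)^2/4 + (0.7545)^2/4 + (3.3435)^2/3
  = 4.5217 + 6.1561 + 0.1423 + 3.7263 = 14.5465
Step 3: Objective decrease = 0.5 * g^T H^(-1) g = 7.2732


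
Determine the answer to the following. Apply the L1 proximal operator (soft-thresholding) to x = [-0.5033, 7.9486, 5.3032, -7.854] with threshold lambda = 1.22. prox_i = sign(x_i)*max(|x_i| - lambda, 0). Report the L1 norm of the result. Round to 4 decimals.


Soft-thresholding with lambda = 1.22:
prox(-0.5033) = sign(-0.5033)*max(|-0.5033| - 1.22, 0) = 0.0
prox(7.9486) = sign(7.9486)*max(|7.9486| - 1.22, 0) = 6.7286
prox(5.3032) = sign(5.3032)*max(|5.3032| - 1.22, 0) = 4.0832
prox(-7.854) = sign(-7.854)*max(|-7.854| - 1.22, 0) = -6.634
prox(x) = [0.0, 6.7286, 4.0832, -6.634]
||prox(x)||_1 = 0.0 + 6.7286 + 4.0832 + 6.634 = 17.4458


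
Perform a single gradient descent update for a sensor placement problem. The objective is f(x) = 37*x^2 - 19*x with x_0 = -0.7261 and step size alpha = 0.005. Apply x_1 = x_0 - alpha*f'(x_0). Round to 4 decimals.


We compute the gradient at x_0 and apply the update.
f'(x) = 74*x - 19
f'(-0.7261) = 74*-0.7261 - 19 = -72.7314
x_1 = -0.7261 - 0.005*-72.7314 = -0.3624


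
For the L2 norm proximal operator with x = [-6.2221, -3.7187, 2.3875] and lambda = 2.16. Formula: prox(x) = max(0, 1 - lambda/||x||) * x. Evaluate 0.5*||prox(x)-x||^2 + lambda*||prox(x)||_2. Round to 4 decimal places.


Step 1: Compute ||x||.
||x|| = 7.6317
Step 2: Compute scaling factor.
scale = max(0, 1 - 2.16/7.6317) = 0.717
Step 3: prox(x) = [-4.4611, -2.6662, 1.7118]
||prox(x)|| = 5.4717
Step 4: Proximal objective.
0.5*||prox-x||^2 = 2.3328
lambda*||prox|| = 11.8189
Total = 14.1518


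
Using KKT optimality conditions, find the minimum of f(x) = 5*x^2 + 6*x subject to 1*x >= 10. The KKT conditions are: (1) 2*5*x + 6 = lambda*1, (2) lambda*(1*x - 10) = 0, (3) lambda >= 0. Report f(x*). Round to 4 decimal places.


Step 1: Try lambda = 0 (constraint inactive).
x_unc = -6/(2*5) = -0.6
Check: 1*-0.6 = -0.6 < 10 -- violated!
Step 2: Constraint must be active: 1*x = 10
x* = 10/1 = 10.0
lambda = (2*5*10.0 + 6)/1 = 106.0
Step 3: Compute optimal value.
f(x*) = 5*10.0^2 + 6*10.0 = 560.0


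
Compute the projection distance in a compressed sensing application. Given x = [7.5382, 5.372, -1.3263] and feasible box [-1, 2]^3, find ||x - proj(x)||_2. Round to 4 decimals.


Project each component onto [-1, 2].
clip(7.5382) = 2.0, clip(5.372) = 2.0, clip(-1.3263) = -1.0
Projection = [2.0, 2.0, -1.0]
Squared diffs: [30.6717, 11.3704, 0.1065]
Distance = sqrt(42.1486) = 6.4922


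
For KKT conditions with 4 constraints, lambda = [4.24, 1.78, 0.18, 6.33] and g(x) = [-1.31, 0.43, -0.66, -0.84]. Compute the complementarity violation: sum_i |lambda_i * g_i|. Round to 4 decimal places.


KKT complementary slackness check:
lambda_1 * g_1 = 4.24 * -1.31 = -5.5544
lambda_2 * g_2 = 1.78 * 0.43 = 0.7654
lambda_3 * g_3 = 0.18 * -0.66 = -0.1188
lambda_4 * g_4 = 6.33 * -0.84 = -5.3172
Total violation = 5.5544 + 0.7654 + 0.1188 + 5.3172 = 11.7558


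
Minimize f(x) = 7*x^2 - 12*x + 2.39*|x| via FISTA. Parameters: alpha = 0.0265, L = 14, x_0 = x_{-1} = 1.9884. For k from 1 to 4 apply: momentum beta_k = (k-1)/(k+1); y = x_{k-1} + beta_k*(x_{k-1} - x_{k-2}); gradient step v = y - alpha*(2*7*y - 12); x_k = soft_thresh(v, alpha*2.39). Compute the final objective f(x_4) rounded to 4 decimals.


FISTA on f(x) = 7*x^2 - 12*x + 2.39*|x|
L = 14, alpha = 0.0265
Iteration 1: beta = 0.0, y = 1.9884 + 0.0*(1.9884 - 1.9884) = 1.9884
  grad(y) = 15.8376, v = y - alpha*grad = 1.5687
  prox(v) = soft_thresh(1.5687, 0.0633) = 1.5054
Iteration 2: beta = 0.3333, y = 1.5054 + 0.3333*(1.5054 - 1.9884) = 1.3444
  grad(y) = 6.821, v = y - alpha*grad = 1.1636
  prox(v) = soft_thresh(1.1636, 0.0633) = 1.1003
Iteration 3: beta = 0.5, y = 1.1003 + 0.5*(1.1003 - 1.5054) = 0.8977
  grad(y) = 0.568, v = y - alpha*grad = 0.8827
  prox(v) = soft_thresh(0.8827, 0.0633) = 0.8193
Iteration 4: beta = 0.6, y = 0.8193 + 0.6*(0.8193 - 1.1003) = 0.6508
  grad(y) = -2.8893, v = y - alpha*grad = 0.7273
  prox(v) = soft_thresh(0.7273, 0.0633) = 0.664
f(x_4) = 7*0.664^2 - 12*0.664 + 2.39*|0.664| = -3.2948


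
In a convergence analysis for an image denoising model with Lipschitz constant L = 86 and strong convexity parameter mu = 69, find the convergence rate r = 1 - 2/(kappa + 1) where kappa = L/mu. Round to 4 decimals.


Step 1: Compute the condition number.
kappa = L/mu = 86/69 = 1.2464
Step 2: Compute the convergence rate.
r = 1 - 2/(kappa + 1) = 1 - 2*mu/(L + mu) = (L - mu)/(L + mu) = 17/155 = 0.1097


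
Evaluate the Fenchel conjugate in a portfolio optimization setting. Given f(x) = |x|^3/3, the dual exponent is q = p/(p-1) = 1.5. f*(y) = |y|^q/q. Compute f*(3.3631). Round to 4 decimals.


The conjugate exponent q satisfies 1/p + 1/q = 1.
p = 3, so q = 3/(3 - 1) = 1.5
|y|^q = 3.3631^1.5 = 6.1675
f*(3.3631) = 6.1675 / 1.5 = 4.1117


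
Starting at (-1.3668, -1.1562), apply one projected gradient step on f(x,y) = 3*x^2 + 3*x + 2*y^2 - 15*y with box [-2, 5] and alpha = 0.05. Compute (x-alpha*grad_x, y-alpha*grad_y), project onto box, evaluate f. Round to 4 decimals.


Step 1: Compute gradient at (-1.3668, -1.1562).
grad_x = 2*3*-1.3668 + 3 = -5.2008
grad_y = 2*2*-1.1562 - 15 = -19.6248
Step 2: Gradient step.
x_raw = -1.3668 - 0.05*-5.2008 = -1.1068
y_raw = -1.1562 - 0.05*-19.6248 = -0.175
Step 3: Project onto [-2, 5].
x_proj = clip(-1.1068) = -1.1068
y_proj = clip(-0.175) = -0.175
Step 4: Evaluate f.
f(-1.1068, -0.175) = 3.0401


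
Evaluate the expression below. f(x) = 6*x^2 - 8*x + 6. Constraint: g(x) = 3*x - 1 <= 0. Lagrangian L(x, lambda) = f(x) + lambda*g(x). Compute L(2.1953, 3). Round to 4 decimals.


Step 1: Evaluate f(x).
f(2.1953) = 6*2.1953^2 - 8*2.1953 + 6 = 17.3537
Step 2: Evaluate g(x).
g(2.1953) = 3*2.1953 - 1 = 5.5859
Step 3: Compute Lagrangian.
L = 17.3537 + 3*5.5859 = 34.1114


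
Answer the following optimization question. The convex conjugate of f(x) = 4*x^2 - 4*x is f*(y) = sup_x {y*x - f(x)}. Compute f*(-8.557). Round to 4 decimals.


f*(y) = sup_x {y*x - a*x^2 - b*x} = sup_x {(y-b)*x - a*x^2}
FOC: (y - b) - 2a*x = 0 => x* = (y - b)/(2a)
x* = (-8.557 + 4)/(2*4) = -0.5696
f*(-8.557) = (y-b)^2/(4a) = (-8.557 + 4)^2/(4*4)
= 20.7662/16 = 1.2979


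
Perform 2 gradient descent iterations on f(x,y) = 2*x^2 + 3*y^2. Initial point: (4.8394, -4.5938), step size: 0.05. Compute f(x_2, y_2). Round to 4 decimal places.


Gradient descent on f(x,y) = 2*x^2 + 3*y^2.
Starting point: (4.8394, -4.5938), alpha = 0.05
Step 1: grad_x = 2*2*4.8394 = 19.3576, grad_y = 2*3*-4.5938 = -27.5628
  x_1 = 4.8394 - 0.05*19.3576 = 3.8715
  y_1 = -4.5938 - 0.05*-27.5628 = -3.2157
Step 2: grad_x = 2*2*3.8715 = 15.4861, grad_y = 2*3*-3.2157 = -19.294
  x_2 = 3.8715 - 0.05*15.4861 = 3.0972
  y_2 = -3.2157 - 0.05*-19.294 = -2.251
f(3.0972, -2.251) = 2*3.0972^2 + 3*(-2.251)^2 = 34.386


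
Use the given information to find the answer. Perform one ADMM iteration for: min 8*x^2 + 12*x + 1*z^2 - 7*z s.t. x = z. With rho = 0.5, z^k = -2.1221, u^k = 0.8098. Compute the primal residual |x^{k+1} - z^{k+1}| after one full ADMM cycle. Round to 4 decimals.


ADMM iteration with rho = 0.5, z^k = -2.1221, u^k = 0.8098
Step 1: x-update.
Minimize 8*x^2 + 12*x + (0.5/2)*(x + 2.1221 + 0.8098)^2
FOC: (2*8 + 0.5)*x = -12 + 0.5*(-2.1221 - 0.8098)
x^{k+1} = -0.8161
Step 2: z-update.
Minimize 1*z^2 - 7*z + (0.5/2)*(-0.8161 - z + 0.8098)^2
FOC: (2*1 + 0.5)*z = 7 + 0.5*(-0.8161 + 0.8098)
z^{k+1} = 2.7987
Step 3: u-update.
u^{k+1} = 0.8098 - 0.8161 - 2.7987 = -2.8051
Step 4: Primal residual = |-0.8161 - 2.7987| = 3.6149


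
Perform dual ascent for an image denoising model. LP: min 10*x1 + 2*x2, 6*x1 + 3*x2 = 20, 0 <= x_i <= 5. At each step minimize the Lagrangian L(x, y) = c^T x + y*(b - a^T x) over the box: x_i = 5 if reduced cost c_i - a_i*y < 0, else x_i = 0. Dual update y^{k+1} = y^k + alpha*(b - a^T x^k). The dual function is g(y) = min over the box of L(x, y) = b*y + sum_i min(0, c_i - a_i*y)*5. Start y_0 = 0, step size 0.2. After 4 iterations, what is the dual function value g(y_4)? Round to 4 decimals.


Dual ascent for LP: min 10*x1 + 2*x2, 6*x1 + 3*x2 = 20, 0 <= x_i <= 5
Step 1: y^k = 0.0, reduced costs: (10.0, 2.0)
  x^k = (0.0, 0.0), subgradient = b - a^T x = 20.0
  y^{k+1} = 0.0 + 0.2*20.0 = 4.0
Step 2: y^k = 4.0, reduced costs: (-14.0, -10.0)
  x^k = (5.0, 5.0), subgradient = b - a^T x = -25.0
  y^{k+1} = 4.0 + 0.2*-25.0 = -1.0
Step 3: y^k = -1.0, reduced costs: (16.0, 5.0)
  x^k = (0.0, 0.0), subgradient = b - a^T x = 20.0
  y^{k+1} = -1.0 + 0.2*20.0 = 3.0
Step 4: y^k = 3.0, reduced costs: (-8.0, -7.0)
  x^k = (5.0, 5.0), subgradient = b - a^T x = -25.0
  y^{k+1} = 3.0 + 0.2*-25.0 = -2.0
Dual objective at y_4 = -2.0: reduced costs (22.0, 8.0), box minimizer x = (0.0, 0.0)
g(y_4) = b*y + (c1 - a1*y)*x1 + (c2 - a2*y)*x2 = 20*(-2.0) + 22.0*0.0 + 8.0*0.0 = -40.0 + 0.0 + 0.0 = -40.0


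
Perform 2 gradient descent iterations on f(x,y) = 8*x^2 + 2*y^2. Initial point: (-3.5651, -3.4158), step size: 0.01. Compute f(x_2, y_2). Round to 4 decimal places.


Gradient descent on f(x,y) = 8*x^2 + 2*y^2.
Starting point: (-3.5651, -3.4158), alpha = 0.01
Step 1: grad_x = 2*8*-3.5651 = -57.0416, grad_y = 2*2*-3.4158 = -13.6632
  x_1 = -3.5651 - 0.01*-57.0416 = -2.9947
  y_1 = -3.4158 - 0.01*-13.6632 = -3.2792
Step 2: grad_x = 2*8*-2.9947 = -47.9149, grad_y = 2*2*-3.2792 = -13.1167
  x_2 = -2.9947 - 0.01*-47.9149 = -2.5155
  y_2 = -3.2792 - 0.01*-13.1167 = -3.148
f(-2.5155, -3.148) = 8*(-2.5155)^2 + 2*(-3.148)^2 = 70.4431


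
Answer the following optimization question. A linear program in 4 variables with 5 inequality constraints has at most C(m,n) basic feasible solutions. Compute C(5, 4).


Each vertex corresponds to some choice of n active constraints out of m, so the number of vertices is at most C(m, n) = m! / (n!(m-n)!).
m = 5, n = 4
Numerator: 5 * 4 * 3 * 2
Denominator: 4! = 24
C(5, 4) = 5


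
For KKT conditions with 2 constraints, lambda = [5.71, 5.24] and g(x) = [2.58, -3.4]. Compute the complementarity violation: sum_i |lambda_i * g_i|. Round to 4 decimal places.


KKT complementary slackness check:
lambda_1 * g_1 = 5.71 * 2.58 = 14.7318
lambda_2 * g_2 = 5.24 * -3.4 = -17.816
Total violation = 14.7318 + 17.816 = 32.5478


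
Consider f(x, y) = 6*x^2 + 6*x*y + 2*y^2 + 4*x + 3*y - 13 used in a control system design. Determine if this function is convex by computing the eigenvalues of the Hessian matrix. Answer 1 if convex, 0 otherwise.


The Hessian of f(x,y) = 6*x^2 + 6*x*y + 2*y^2 + 4*x + 3*y - 13 is:
H = [[12, 6], [6, 4]]
Trace = 12 + 4 = 16
Determinant = 12*4 - (6)^2 = 12
Discriminant = (16)^2 - 4*12 = 208.0
Eigenvalues: lambda_1 = 0.7889, lambda_2 = 15.2111
The function is convex.

1


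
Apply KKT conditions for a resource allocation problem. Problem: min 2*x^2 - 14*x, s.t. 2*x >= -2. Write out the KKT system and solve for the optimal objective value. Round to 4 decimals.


Step 1: Try lambda = 0 (constraint inactive).
Stationarity: 2*2*x - 14 = 0
x* = 14/(2*2) = 3.5
Check constraint: 2*3.5 = 7.0 >= -2 -- satisfied.
Step 2: Compute optimal value.
f(x*) = 2*3.5^2 - 14*3.5 = -24.5


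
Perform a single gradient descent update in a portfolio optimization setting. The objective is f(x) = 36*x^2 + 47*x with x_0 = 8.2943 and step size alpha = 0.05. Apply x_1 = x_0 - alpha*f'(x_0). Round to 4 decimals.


We compute the gradient at x_0 and apply the update.
f'(x) = 72*x + 47
f'(8.2943) = 72*8.2943 + 47 = 644.1896
x_1 = 8.2943 - 0.05*644.1896 = -23.9152


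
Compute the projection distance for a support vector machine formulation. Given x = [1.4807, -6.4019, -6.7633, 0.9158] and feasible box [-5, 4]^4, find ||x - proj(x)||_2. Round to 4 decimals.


Project each component onto [-5, 4].
clip(1.4807) = 1.4807, clip(-6.4019) = -5.0, clip(-6.7633) = -5.0, clip(0.9158) = 0.9158
Projection = [1.4807, -5.0, -5.0, 0.9158]
Squared diffs: [0.0, 1.9653, 3.1092, 0.0]
Distance = sqrt(5.0745) = 2.2527


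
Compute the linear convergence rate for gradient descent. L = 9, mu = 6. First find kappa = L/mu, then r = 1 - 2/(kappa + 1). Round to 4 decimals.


Step 1: Compute the condition number.
kappa = L/mu = 9/6 = 1.5
Step 2: Compute the convergence rate.
r = 1 - 2/(kappa + 1) = 1 - 2*mu/(L + mu) = (L - mu)/(L + mu) = 3/15 = 0.2


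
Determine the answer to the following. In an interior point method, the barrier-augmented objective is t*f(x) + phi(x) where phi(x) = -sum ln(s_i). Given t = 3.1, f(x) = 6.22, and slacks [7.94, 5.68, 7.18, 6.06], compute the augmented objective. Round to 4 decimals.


Step 1: Compute log-barrier.
ln values: [2.0719, 1.737, 1.9713, 1.8017]
phi = -(2.0719 + 1.737 + 1.9713 + 1.8017) = -7.5819
Step 2: Compute augmented objective.
t*f(x) = 3.1*6.22 = 19.282
Total = 19.282 - 7.5819 = 11.7001


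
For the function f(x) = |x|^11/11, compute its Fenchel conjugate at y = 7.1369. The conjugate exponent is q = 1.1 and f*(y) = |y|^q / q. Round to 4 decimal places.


The conjugate exponent q satisfies 1/p + 1/q = 1.
p = 11, so q = 11/(11 - 1) = 1.1
|y|^q = 7.1369^1.1 = 8.6868
f*(7.1369) = 8.6868 / 1.1 = 7.8971


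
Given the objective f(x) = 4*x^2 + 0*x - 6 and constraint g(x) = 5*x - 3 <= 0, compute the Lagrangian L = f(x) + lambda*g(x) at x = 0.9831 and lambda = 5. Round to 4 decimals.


Step 1: Evaluate f(x).
f(0.9831) = 4*0.9831^2 + 0*0.9831 - 6 = -2.1341
Step 2: Evaluate g(x).
g(0.9831) = 5*0.9831 - 3 = 1.9155
Step 3: Compute Lagrangian.
L = -2.1341 + 5*1.9155 = 7.4434


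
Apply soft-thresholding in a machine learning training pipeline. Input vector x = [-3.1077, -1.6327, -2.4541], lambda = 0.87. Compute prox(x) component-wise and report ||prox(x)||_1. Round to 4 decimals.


Soft-thresholding with lambda = 0.87:
prox(-3.1077) = sign(-3.1077)*max(|-3.1077| - 0.87, 0) = -2.2377
prox(-1.6327) = sign(-1.6327)*max(|-1.6327| - 0.87, 0) = -0.7627
prox(-2.4541) = sign(-2.4541)*max(|-2.4541| - 0.87, 0) = -1.5841
prox(x) = [-2.2377, -0.7627, -1.5841]
||prox(x)||_1 = 2.2377 + 0.7627 + 1.5841 = 4.5845


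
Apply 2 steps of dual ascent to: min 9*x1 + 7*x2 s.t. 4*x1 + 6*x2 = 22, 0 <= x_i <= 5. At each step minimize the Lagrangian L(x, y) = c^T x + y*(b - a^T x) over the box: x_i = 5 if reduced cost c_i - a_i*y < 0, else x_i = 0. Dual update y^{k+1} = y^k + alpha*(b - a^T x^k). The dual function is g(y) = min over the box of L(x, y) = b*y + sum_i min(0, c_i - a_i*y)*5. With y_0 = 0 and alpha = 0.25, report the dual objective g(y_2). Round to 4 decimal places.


Dual ascent for LP: min 9*x1 + 7*x2, 4*x1 + 6*x2 = 22, 0 <= x_i <= 5
Step 1: y^k = 0.0, reduced costs: (9.0, 7.0)
  x^k = (0.0, 0.0), subgradient = b - a^T x = 22.0
  y^{k+1} = 0.0 + 0.25*22.0 = 5.5
Step 2: y^k = 5.5, reduced costs: (-13.0, -26.0)
  x^k = (5.0, 5.0), subgradient = b - a^T x = -28.0
  y^{k+1} = 5.5 + 0.25*-28.0 = -1.5
Dual objective at y_2 = -1.5: reduced costs (15.0, 16.0), box minimizer x = (0.0, 0.0)
g(y_2) = b*y + (c1 - a1*y)*x1 + (c2 - a2*y)*x2 = 22*(-1.5) + 15.0*0.0 + 16.0*0.0 = -33.0 + 0.0 + 0.0 = -33.0


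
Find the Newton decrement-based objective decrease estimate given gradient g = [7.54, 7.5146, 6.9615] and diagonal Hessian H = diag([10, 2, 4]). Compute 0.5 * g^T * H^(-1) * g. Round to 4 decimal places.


Step 1: H is diagonal, so H^(-1) * g = [0.754, 3.7573, 1.7404].
Step 2: g^T H^(-1) g = sum_i g_i^2 / H_ii
  = (7.54)^2/10 + (7.5146)^2/2 + (6.9615)^2/4
  = 5.6852 + 28.2346 + 12.1156 = 46.0354
Step 3: Objective decrease = 0.5 * g^T H^(-1) g = 23.0177


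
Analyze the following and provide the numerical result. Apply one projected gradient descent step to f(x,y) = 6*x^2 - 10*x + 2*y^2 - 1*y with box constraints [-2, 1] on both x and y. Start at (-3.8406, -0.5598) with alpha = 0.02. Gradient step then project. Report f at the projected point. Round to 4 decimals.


Step 1: Compute gradient at (-3.8406, -0.5598).
grad_x = 2*6*-3.8406 - 10 = -56.0872
grad_y = 2*2*-0.5598 - 1 = -3.2392
Step 2: Gradient step.
x_raw = -3.8406 - 0.02*-56.0872 = -2.7189
y_raw = -0.5598 - 0.02*-3.2392 = -0.495
Step 3: Project onto [-2, 1].
x_proj = clip(-2.7189) = -2.0
y_proj = clip(-0.495) = -0.495
Step 4: Evaluate f.
f(-2.0, -0.495) = 44.9851


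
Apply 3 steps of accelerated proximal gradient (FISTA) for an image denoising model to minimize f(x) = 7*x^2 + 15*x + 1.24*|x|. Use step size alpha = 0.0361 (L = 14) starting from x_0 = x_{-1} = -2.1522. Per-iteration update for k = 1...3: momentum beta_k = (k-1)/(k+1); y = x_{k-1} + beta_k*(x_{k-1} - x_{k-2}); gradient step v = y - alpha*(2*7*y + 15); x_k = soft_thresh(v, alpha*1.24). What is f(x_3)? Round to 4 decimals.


FISTA on f(x) = 7*x^2 + 15*x + 1.24*|x|
L = 14, alpha = 0.0361
Iteration 1: beta = 0.0, y = -2.1522 + 0.0*(-2.1522 + 2.1522) = -2.1522
  grad(y) = -15.1308, v = y - alpha*grad = -1.606
  prox(v) = soft_thresh(-1.606, 0.0448) = -1.5612
Iteration 2: beta = 0.3333, y = -1.5612 + 0.3333*(-1.5612 + 2.1522) = -1.3642
  grad(y) = -4.0991, v = y - alpha*grad = -1.2162
  prox(v) = soft_thresh(-1.2162, 0.0448) = -1.1715
Iteration 3: beta = 0.5, y = -1.1715 + 0.5*(-1.1715 + 1.5612) = -0.9766
  grad(y) = 1.3274, v = y - alpha*grad = -1.0245
  prox(v) = soft_thresh(-1.0245, 0.0448) = -0.9798
f(x_3) = 7*(-0.9798)^2 + 15*(-0.9798) + 1.24*|-0.9798| = -6.762


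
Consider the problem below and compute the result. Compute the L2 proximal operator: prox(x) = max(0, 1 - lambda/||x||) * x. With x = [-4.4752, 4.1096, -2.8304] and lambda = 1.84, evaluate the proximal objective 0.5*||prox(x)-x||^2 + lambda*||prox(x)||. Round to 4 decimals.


Step 1: Compute ||x||.
||x|| = 6.7028
Step 2: Compute scaling factor.
scale = max(0, 1 - 1.84/6.7028) = 0.7255
Step 3: prox(x) = [-3.2467, 2.9815, -2.0534]
||prox(x)|| = 4.8628
Step 4: Proximal objective.
0.5*||prox-x||^2 = 1.6928
lambda*||prox|| = 8.9476
Total = 10.6403


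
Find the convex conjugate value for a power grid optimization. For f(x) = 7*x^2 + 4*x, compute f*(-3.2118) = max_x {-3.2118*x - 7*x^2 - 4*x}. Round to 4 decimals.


f*(y) = sup_x {y*x - a*x^2 - b*x} = sup_x {(y-b)*x - a*x^2}
FOC: (y - b) - 2a*x = 0 => x* = (y - b)/(2a)
x* = (-3.2118 - 4)/(2*7) = -0.5151
f*(-3.2118) = (y-b)^2/(4a) = (-3.2118 - 4)^2/(4*7)
= 52.0101/28 = 1.8575


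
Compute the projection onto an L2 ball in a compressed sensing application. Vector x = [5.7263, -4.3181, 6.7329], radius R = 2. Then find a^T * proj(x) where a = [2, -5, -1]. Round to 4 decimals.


Step 1: Compute ||x|| (intermediates to 6 decimals).
||x|| = sqrt(5.7263^2 + (-4.3181)^2 + 6.7329^2) = 9.837095
Step 2: Project.
Since ||x|| > R, scale = R/||x|| = 2/9.837095 = 0.203312, proj(x) = scale * x
proj(x) = [1.164226, -0.877922, 1.368879]
Step 3: Dot product.
a^T * proj(x) = 2*1.164226 - 5*(-0.877922) - 1*1.368879 = 5.3492


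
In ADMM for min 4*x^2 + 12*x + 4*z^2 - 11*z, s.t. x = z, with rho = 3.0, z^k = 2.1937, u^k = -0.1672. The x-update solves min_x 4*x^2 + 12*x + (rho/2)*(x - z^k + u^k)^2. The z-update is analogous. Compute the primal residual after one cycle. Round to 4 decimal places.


ADMM iteration with rho = 3.0, z^k = 2.1937, u^k = -0.1672
Step 1: x-update.
Minimize 4*x^2 + 12*x + (3.0/2)*(x - 2.1937 - 0.1672)^2
FOC: (2*4 + 3.0)*x = -12 + 3.0*(2.1937 + 0.1672)
x^{k+1} = -0.447
Step 2: z-update.
Minimize 4*z^2 - 11*z + (3.0/2)*(-0.447 - z - 0.1672)^2
FOC: (2*4 + 3.0)*z = 11 + 3.0*(-0.447 - 0.1672)
z^{k+1} = 0.8325
Step 3: u-update.
u^{k+1} = -0.1672 - 0.447 - 0.8325 = -1.4467
Step 4: Primal residual = |-0.447 - 0.8325| = 1.2795


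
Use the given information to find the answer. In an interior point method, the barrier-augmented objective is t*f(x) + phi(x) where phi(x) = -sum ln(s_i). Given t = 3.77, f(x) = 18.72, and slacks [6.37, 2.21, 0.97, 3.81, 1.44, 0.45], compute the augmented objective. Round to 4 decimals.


Step 1: Compute log-barrier.
ln values: [1.8516, 0.793, -0.0305, 1.3376, 0.3646, -0.7985]
phi = -(1.8516 + 0.793 - 0.0305 + 1.3376 + 0.3646 - 0.7985) = -3.5179
Step 2: Compute augmented objective.
t*f(x) = 3.77*18.72 = 70.5744
Total = 70.5744 - 3.5179 = 67.0565


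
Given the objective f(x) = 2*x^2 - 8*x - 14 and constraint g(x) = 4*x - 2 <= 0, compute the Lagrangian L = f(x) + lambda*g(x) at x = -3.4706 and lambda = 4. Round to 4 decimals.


Step 1: Evaluate f(x).
f(-3.4706) = 2*(-3.4706)^2 - 8*(-3.4706) - 14 = 37.8549
Step 2: Evaluate g(x).
g(-3.4706) = 4*-3.4706 - 2 = -15.8824
Step 3: Compute Lagrangian.
L = 37.8549 + 4*-15.8824 = -25.6747
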